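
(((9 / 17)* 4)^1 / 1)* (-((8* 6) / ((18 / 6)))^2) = -9216 / 17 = -542.12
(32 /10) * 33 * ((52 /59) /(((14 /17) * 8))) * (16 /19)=466752 /39235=11.90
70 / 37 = 1.89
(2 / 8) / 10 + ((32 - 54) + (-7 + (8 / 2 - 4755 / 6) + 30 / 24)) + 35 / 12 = -97597 / 120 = -813.31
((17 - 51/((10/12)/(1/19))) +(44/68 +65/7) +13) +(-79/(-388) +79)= 508444043/4386340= 115.92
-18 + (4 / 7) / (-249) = -31378 / 1743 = -18.00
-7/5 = -1.40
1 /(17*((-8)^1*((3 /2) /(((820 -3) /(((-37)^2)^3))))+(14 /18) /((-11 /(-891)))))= -817 /523407312429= -0.00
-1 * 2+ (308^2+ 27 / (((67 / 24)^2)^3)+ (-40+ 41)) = 8581158667478199 / 90458382169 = 94863.06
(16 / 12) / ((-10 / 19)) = -38 / 15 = -2.53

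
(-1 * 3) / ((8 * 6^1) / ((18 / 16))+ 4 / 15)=-45 / 644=-0.07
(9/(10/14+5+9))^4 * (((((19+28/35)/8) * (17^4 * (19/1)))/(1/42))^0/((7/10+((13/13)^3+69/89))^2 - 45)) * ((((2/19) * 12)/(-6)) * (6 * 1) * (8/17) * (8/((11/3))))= 57498257240524800/12313230359367199163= 0.00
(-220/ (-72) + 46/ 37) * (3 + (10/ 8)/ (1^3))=48671/ 2664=18.27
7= 7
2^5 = 32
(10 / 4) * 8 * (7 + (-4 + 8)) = 220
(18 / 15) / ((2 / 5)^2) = 15 / 2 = 7.50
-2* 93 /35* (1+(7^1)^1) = -1488 /35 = -42.51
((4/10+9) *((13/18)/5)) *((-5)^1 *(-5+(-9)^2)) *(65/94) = -3211/9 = -356.78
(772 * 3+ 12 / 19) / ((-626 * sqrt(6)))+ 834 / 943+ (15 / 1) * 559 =7907889 / 943 - 3668 * sqrt(6) / 5947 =8384.37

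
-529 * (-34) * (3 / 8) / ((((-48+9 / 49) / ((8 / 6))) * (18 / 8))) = -1762628 / 21087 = -83.59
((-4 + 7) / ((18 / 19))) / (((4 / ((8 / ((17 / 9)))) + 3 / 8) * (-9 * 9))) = -4 / 135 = -0.03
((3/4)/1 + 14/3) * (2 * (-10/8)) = -325/24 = -13.54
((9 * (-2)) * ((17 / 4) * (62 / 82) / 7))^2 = 22496049 / 329476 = 68.28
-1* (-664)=664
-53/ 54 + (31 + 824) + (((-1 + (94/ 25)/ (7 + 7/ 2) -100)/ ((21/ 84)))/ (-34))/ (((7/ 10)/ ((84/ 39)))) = 371932051/ 417690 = 890.45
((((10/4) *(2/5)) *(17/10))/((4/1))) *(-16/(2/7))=-119/5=-23.80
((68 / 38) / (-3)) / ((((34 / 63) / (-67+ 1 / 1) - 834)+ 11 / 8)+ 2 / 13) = 2450448 / 3419911669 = 0.00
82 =82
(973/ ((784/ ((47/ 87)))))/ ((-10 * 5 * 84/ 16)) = -6533/ 2557800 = -0.00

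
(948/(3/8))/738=1264/369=3.43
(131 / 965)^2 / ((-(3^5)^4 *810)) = -17161 / 2630054451095192250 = -0.00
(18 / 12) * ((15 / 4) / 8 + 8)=12.70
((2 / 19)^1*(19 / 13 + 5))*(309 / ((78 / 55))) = 475860 / 3211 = 148.20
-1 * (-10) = 10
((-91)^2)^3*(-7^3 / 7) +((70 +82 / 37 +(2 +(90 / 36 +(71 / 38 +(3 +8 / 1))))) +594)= -19561392124575767 / 703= -27825593349325.42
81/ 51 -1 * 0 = 27/ 17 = 1.59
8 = 8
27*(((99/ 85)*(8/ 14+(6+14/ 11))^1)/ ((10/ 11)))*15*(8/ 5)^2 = 154991232/ 14875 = 10419.58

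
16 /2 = 8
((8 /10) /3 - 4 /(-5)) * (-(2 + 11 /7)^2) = -2000 /147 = -13.61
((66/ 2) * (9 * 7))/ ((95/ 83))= 172557/ 95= 1816.39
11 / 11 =1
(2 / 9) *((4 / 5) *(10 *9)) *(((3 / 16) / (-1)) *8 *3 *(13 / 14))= -468 / 7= -66.86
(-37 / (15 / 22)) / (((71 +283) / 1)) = -407 / 2655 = -0.15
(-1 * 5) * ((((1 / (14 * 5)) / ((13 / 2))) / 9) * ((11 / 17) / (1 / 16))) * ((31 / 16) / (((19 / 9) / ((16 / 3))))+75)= -89056 / 88179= -1.01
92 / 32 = 23 / 8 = 2.88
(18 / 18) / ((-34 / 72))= -2.12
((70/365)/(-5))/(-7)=2/365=0.01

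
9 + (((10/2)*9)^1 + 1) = 55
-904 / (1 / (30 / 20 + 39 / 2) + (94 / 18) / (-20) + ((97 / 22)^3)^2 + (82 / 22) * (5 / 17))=-0.12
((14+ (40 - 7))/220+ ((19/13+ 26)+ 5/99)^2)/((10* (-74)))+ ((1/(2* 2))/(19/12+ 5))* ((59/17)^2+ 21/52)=-308052436713383/559685097457200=-0.55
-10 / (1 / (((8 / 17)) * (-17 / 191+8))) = -120880 / 3247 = -37.23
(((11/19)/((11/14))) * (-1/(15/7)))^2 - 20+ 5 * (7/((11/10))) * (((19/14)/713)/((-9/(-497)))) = -3511684151/212349225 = -16.54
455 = 455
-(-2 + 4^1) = -2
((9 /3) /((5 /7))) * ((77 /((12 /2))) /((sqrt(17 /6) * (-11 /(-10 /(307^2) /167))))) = 49 * sqrt(102) /267572911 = 0.00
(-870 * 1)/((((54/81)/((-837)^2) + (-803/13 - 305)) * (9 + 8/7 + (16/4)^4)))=0.01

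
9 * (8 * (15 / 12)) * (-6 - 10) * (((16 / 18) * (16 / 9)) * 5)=-102400 / 9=-11377.78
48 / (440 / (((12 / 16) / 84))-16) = 3 / 3079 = 0.00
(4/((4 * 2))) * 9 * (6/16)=27/16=1.69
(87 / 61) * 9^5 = 5137263 / 61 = 84217.43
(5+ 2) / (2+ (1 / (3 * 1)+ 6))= 0.84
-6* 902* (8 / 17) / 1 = -43296 / 17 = -2546.82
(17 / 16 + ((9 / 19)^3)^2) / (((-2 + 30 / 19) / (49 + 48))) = -78403454201 / 316940672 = -247.38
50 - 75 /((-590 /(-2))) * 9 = 2815 /59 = 47.71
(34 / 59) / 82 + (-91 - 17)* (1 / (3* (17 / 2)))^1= -173879 / 41123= -4.23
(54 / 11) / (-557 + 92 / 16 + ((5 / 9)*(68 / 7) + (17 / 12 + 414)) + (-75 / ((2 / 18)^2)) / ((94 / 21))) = -159894 / 48453185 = -0.00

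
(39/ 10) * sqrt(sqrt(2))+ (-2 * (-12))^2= 39 * 2^(1/ 4)/ 10+ 576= 580.64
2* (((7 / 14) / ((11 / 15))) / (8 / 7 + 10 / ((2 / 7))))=105 / 2783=0.04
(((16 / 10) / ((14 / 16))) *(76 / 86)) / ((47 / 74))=2.54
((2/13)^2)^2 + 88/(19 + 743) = 1262780/10881741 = 0.12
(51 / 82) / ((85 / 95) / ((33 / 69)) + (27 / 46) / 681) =55650639 / 167472823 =0.33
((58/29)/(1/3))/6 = 1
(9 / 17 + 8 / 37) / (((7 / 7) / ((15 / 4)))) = 7035 / 2516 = 2.80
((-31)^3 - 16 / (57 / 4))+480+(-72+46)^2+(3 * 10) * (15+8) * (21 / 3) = -1356949 / 57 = -23806.12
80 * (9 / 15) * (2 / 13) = 7.38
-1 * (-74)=74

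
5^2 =25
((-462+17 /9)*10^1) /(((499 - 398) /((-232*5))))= 475600 /9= 52844.44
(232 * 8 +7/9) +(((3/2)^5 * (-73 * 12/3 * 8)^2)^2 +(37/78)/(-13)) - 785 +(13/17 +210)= 88799817947698580539/51714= 1717133038397698.51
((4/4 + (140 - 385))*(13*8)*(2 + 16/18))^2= 435304370176/81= 5374128026.86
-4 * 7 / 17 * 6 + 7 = -49 / 17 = -2.88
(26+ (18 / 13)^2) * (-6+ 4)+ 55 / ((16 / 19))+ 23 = 32.48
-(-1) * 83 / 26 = 83 / 26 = 3.19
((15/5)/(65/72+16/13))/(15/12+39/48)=14976/21967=0.68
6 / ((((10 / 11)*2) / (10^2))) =330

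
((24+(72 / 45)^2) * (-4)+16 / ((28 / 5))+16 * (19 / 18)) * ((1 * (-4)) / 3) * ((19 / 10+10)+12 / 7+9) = 431297848 / 165375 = 2608.00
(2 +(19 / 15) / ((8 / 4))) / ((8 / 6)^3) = 711 / 640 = 1.11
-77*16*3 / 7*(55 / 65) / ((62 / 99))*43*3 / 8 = -4635873 / 403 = -11503.41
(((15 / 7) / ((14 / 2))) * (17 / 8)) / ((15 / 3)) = 51 / 392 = 0.13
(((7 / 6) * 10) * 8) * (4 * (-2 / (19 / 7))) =-15680 / 57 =-275.09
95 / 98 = 0.97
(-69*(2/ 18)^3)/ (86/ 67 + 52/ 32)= -0.03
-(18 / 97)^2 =-324 / 9409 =-0.03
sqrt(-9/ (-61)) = 3*sqrt(61)/ 61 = 0.38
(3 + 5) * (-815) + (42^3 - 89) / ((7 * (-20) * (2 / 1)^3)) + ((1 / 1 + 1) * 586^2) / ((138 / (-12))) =-1708071257 / 25760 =-66307.11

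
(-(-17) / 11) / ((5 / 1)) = 17 / 55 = 0.31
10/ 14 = 5/ 7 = 0.71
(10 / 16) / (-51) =-5 / 408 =-0.01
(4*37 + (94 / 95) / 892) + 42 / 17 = 108383259 / 720290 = 150.47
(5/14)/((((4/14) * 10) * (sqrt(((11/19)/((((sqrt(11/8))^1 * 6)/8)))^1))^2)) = 57 * sqrt(22)/1408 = 0.19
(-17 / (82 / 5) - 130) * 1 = -10745 / 82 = -131.04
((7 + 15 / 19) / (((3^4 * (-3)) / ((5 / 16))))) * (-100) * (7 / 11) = 32375 / 50787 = 0.64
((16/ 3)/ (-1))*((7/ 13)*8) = -896/ 39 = -22.97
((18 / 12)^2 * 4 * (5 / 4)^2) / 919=0.02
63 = 63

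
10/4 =5/2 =2.50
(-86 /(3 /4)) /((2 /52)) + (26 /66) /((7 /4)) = -688636 /231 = -2981.11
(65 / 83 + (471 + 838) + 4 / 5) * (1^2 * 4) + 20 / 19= 5243.39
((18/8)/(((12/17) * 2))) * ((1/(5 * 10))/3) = 17/1600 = 0.01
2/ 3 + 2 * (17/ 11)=124/ 33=3.76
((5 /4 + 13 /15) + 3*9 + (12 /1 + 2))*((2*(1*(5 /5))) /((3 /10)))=2587 /9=287.44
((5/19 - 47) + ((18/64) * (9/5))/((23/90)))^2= 97927062489/48888064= 2003.09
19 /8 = 2.38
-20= -20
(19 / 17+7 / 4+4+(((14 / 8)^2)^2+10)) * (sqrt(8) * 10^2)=7423.65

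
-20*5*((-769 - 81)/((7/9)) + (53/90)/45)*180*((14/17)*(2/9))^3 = 3886398261760/32234193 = 120567.57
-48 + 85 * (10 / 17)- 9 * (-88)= 794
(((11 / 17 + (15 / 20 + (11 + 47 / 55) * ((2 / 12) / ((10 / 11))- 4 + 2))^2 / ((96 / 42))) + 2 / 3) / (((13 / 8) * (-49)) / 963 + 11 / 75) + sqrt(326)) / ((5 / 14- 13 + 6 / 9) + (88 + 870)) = 42 * sqrt(326) / 39733 + 1266827857065057 / 402867365705200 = 3.16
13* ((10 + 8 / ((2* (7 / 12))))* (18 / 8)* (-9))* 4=-124254 / 7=-17750.57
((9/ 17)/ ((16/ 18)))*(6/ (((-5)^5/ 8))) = -486/ 53125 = -0.01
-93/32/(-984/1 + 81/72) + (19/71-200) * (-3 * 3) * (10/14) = 6690327587/5210548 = 1284.00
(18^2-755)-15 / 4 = -434.75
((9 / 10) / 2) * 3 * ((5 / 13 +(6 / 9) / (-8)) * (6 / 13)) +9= 62109 / 6760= 9.19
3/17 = 0.18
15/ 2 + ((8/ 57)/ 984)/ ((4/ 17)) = 210347/ 28044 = 7.50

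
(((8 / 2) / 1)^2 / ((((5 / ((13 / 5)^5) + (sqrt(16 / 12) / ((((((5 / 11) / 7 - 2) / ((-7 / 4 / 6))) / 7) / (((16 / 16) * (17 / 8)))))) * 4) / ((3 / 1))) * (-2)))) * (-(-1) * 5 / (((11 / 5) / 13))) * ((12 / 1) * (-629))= -13103265978580658400000000 / 6238648101314158221659 + 169239046096336467211833600 * sqrt(3) / 567149827392196201969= 514748.32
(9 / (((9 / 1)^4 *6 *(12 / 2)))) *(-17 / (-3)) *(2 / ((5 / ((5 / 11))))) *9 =17 / 48114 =0.00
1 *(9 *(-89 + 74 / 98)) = -794.20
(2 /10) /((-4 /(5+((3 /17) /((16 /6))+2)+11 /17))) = -1049 /2720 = -0.39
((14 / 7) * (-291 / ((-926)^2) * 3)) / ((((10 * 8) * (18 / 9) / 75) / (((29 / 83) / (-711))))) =0.00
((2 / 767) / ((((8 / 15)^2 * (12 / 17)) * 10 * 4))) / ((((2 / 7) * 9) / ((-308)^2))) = 11.98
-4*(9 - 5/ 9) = -304/ 9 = -33.78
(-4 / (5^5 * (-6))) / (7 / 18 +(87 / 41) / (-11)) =5412 / 4971875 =0.00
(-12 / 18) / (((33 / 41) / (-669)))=18286 / 33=554.12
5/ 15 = 1/ 3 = 0.33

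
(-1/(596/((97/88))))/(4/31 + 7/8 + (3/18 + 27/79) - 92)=712659/34868053220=0.00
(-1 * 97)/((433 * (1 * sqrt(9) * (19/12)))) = -388/8227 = -0.05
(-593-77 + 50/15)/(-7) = 2000/21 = 95.24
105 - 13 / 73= 7652 / 73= 104.82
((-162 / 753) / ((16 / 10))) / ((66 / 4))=-0.01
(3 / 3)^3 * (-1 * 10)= -10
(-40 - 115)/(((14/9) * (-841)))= 1395/11774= 0.12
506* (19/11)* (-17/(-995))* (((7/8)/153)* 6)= 3059/5970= 0.51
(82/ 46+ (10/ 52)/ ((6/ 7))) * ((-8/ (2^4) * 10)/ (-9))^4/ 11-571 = -147855691283/ 258949548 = -570.98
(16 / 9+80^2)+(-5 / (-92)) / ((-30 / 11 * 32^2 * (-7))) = 6401.78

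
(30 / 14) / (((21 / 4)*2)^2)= 20 / 1029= 0.02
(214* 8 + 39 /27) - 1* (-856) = 23125 /9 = 2569.44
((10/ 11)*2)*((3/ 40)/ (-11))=-3/ 242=-0.01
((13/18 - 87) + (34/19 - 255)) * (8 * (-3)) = 464420/57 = 8147.72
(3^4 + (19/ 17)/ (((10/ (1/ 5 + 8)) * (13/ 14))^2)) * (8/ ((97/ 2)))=13.50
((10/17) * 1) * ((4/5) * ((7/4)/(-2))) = -7/17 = -0.41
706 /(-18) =-353 /9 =-39.22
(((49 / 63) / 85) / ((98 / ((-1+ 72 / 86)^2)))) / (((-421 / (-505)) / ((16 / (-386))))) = -2828 / 22986229941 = -0.00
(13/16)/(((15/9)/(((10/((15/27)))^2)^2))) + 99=256374/5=51274.80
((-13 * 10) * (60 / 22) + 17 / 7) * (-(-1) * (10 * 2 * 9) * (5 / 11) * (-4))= 97606800 / 847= 115238.25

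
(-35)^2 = 1225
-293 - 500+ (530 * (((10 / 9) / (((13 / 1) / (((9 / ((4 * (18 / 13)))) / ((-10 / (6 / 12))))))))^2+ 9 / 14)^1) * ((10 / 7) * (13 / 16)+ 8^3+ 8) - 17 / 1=718439431615 / 4064256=176770.22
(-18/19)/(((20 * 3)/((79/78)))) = -79/4940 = -0.02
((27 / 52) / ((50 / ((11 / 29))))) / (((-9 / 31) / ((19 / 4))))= -19437 / 301600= -0.06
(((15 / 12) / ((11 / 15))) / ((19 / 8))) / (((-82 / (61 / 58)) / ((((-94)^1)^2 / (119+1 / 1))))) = -673745 / 994004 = -0.68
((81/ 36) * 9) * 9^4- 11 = 531397/ 4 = 132849.25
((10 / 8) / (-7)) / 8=-0.02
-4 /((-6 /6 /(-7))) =-28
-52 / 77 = -0.68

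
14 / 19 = 0.74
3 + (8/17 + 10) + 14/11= 2757/187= 14.74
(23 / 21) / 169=23 / 3549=0.01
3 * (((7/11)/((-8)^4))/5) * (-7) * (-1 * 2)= 0.00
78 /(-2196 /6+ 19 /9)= -702 /3275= -0.21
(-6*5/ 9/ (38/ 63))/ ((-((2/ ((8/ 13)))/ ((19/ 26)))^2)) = 7980/ 28561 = 0.28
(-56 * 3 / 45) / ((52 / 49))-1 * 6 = -1856 / 195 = -9.52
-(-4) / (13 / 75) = 23.08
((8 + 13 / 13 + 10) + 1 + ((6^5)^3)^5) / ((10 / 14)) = 160857686692659385509262775337714067335133797712347248197772 / 5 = 32171537338531877101852560000000000000000000000000000000000.00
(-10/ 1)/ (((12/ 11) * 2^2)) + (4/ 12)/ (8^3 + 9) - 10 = -51229/ 4168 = -12.29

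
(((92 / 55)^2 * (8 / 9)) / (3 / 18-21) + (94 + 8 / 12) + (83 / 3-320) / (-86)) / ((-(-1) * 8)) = 9555294161 / 780450000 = 12.24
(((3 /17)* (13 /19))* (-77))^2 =9018009 /104329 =86.44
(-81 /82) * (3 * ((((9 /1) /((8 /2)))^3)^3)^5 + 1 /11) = -23329846617498455414680848644757094446759855321 /1116621915435413007959010050048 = -20893237267693486.14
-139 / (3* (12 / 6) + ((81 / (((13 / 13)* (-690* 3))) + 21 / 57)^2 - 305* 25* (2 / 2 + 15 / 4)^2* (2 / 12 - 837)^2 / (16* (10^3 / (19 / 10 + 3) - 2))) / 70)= 4239172712388096000 / 16233851120562236777657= 0.00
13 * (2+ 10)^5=3234816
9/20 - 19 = -371/20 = -18.55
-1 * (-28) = 28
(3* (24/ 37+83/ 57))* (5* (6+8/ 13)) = 1908770/ 9139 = 208.86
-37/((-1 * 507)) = 37/507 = 0.07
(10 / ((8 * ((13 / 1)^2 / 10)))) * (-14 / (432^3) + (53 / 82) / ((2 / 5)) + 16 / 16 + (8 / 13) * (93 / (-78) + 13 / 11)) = 200430999384875 / 1038487304245248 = 0.19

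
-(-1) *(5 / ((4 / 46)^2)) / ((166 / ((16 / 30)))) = 529 / 249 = 2.12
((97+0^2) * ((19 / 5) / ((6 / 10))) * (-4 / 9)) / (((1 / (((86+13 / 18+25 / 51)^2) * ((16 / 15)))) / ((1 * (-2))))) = 42002469467744 / 9480645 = 4430338.81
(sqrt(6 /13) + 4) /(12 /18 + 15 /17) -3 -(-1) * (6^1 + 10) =51 * sqrt(78) /1027 + 1231 /79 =16.02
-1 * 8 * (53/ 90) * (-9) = 212/ 5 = 42.40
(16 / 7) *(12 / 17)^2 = 2304 / 2023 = 1.14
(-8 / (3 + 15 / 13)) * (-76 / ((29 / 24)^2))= 252928 / 2523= 100.25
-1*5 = -5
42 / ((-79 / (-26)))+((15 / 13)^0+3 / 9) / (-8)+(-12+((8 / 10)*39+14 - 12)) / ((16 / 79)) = 1121779 / 9480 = 118.33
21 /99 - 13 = -422 /33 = -12.79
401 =401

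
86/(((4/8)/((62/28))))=2666/7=380.86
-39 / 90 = -13 / 30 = -0.43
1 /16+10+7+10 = 433 /16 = 27.06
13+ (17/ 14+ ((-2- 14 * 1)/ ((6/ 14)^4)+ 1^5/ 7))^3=-105766402.44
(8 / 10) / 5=4 / 25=0.16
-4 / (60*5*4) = -1 / 300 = -0.00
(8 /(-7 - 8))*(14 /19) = -112 /285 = -0.39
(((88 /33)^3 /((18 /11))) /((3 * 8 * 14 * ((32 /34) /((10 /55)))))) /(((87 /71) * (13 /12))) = 9656 /1923831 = 0.01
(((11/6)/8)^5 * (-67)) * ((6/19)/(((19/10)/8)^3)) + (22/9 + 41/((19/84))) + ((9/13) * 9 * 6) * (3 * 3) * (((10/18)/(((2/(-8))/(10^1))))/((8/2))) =-29624061795049/17565185664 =-1686.52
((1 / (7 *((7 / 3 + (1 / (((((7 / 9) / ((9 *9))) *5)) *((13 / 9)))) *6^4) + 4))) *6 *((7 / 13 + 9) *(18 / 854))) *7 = 100440 / 1556586593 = 0.00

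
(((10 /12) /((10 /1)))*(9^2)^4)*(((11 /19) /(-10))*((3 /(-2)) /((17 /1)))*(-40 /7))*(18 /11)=-387420489 /2261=-171349.18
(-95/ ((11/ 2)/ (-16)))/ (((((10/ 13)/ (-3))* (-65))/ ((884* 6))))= 4837248/ 55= 87949.96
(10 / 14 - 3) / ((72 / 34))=-68 / 63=-1.08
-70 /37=-1.89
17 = 17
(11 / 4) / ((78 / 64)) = 88 / 39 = 2.26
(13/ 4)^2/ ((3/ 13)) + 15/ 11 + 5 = 27527/ 528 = 52.13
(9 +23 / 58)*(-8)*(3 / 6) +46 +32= 1172 / 29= 40.41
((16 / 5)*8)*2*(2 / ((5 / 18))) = 9216 / 25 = 368.64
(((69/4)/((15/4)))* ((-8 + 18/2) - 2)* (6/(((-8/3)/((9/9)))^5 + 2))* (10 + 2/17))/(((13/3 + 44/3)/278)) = 801730872/26067715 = 30.76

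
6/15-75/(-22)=419/110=3.81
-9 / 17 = -0.53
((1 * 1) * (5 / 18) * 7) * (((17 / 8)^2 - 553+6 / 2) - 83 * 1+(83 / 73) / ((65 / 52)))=-102621029 / 84096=-1220.28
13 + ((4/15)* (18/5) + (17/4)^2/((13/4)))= 25373/1300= 19.52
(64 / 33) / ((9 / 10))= 640 / 297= 2.15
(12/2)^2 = 36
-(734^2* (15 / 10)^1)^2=-653080561956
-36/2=-18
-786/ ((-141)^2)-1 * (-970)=6427928/ 6627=969.96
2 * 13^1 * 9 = 234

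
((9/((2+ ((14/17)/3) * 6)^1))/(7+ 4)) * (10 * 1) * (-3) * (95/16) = -218025/5456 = -39.96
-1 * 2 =-2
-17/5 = -3.40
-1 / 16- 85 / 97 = -1457 / 1552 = -0.94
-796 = -796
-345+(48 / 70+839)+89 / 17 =297453 / 595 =499.92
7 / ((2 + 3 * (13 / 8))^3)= 3584 / 166375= 0.02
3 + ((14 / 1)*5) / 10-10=0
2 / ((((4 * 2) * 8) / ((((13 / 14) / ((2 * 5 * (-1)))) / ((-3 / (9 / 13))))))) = 3 / 4480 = 0.00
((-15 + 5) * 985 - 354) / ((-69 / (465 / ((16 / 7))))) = 2767835 / 92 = 30085.16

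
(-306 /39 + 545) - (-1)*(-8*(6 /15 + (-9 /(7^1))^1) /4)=245211 /455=538.93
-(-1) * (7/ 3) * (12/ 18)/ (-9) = -14/ 81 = -0.17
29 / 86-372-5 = -32393 / 86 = -376.66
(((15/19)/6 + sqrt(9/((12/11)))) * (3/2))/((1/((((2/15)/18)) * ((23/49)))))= 0.02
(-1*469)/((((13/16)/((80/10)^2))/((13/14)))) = -34304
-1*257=-257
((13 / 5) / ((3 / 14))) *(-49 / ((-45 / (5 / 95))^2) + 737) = 98055298432 / 10965375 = 8942.27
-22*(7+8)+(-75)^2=5295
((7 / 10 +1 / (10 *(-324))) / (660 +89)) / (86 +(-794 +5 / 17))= -38539 / 29196349560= -0.00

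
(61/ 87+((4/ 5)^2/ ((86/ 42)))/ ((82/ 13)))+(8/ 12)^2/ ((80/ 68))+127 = 1473935569/ 11503575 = 128.13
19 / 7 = 2.71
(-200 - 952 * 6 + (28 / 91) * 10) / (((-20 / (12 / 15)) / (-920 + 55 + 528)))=-79652.28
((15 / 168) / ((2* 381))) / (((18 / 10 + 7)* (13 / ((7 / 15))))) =5 / 10460736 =0.00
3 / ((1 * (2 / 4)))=6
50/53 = 0.94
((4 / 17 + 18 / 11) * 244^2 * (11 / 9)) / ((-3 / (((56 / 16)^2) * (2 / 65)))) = -102104240 / 5967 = -17111.49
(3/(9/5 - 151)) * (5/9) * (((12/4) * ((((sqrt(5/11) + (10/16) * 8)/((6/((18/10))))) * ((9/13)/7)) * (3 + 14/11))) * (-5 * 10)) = 158625 * sqrt(55)/8214206 + 793125/746746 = 1.21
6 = 6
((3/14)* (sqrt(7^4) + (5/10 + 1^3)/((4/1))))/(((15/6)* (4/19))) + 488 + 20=118295/224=528.10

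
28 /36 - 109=-108.22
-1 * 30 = -30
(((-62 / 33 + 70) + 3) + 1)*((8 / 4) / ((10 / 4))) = 1904 / 33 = 57.70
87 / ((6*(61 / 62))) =899 / 61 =14.74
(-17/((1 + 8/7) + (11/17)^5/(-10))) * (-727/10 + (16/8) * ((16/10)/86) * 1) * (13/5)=13726045849971/9109601299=1506.77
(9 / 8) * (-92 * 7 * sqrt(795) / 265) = -1449 * sqrt(795) / 530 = -77.09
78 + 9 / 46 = 78.20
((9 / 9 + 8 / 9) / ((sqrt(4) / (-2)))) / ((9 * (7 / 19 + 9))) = -323 / 14418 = -0.02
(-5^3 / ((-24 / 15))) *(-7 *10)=-21875 / 4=-5468.75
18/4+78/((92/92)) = 165/2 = 82.50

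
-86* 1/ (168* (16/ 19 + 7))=-817/ 12516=-0.07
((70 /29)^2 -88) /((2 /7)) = -241878 /841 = -287.61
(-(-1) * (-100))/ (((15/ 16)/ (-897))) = 95680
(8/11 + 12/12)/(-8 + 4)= -19/44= -0.43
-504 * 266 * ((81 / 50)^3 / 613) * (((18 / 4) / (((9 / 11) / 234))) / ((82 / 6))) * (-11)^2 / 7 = -594380255943474 / 392703125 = -1513561.31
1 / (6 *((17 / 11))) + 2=215 / 102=2.11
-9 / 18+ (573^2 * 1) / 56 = 328301 / 56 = 5862.52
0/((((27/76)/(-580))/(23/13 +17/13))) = 0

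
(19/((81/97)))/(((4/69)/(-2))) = -42389/54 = -784.98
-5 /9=-0.56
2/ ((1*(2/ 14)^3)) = 686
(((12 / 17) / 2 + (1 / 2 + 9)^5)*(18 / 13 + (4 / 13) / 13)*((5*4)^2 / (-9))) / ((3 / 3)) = -7366428125 / 1521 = -4843148.01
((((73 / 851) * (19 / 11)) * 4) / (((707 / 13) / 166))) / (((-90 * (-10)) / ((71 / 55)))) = 212513366 / 81900559125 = 0.00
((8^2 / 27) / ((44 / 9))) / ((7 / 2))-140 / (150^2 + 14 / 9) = 3094694 / 23390367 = 0.13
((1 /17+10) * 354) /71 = 60534 /1207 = 50.15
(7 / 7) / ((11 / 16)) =16 / 11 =1.45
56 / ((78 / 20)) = 560 / 39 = 14.36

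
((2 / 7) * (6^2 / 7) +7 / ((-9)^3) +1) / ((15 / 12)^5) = 89974784 / 111628125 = 0.81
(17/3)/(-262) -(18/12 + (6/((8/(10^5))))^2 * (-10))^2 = -4973906249734725000003571/1572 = -3164062499831250000002.27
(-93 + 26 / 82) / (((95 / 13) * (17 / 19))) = -9880 / 697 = -14.18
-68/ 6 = -34/ 3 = -11.33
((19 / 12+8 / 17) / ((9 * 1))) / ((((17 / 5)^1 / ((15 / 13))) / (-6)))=-10475 / 22542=-0.46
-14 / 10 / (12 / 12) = -7 / 5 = -1.40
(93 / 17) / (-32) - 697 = -697.17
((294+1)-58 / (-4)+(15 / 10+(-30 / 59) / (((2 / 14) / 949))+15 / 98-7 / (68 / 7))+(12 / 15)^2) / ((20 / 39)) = -587809135563 / 98294000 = -5980.11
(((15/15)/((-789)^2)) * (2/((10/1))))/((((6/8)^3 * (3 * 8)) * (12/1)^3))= 0.00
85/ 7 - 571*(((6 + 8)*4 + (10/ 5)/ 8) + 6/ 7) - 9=-912941/ 28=-32605.04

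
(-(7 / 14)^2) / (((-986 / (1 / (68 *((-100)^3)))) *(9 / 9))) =-1 / 268192000000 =-0.00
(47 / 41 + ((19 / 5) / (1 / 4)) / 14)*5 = 3203 / 287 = 11.16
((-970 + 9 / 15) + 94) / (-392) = 4377 / 1960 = 2.23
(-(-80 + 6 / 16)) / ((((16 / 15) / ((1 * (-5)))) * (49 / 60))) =-14625 / 32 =-457.03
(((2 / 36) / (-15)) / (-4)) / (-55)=-0.00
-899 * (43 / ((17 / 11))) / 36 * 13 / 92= -5527951 / 56304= -98.18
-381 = -381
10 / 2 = 5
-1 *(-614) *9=5526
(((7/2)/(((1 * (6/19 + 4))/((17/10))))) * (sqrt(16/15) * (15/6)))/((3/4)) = 2261 * sqrt(15)/1845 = 4.75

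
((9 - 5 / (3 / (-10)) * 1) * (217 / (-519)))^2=279190681 / 2424249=115.17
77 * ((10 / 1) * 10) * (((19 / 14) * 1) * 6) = 62700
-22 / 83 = -0.27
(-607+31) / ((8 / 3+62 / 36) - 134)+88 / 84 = 269054 / 48993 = 5.49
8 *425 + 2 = 3402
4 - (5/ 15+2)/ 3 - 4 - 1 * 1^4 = -16/ 9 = -1.78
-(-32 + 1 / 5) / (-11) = -2.89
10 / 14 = 5 / 7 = 0.71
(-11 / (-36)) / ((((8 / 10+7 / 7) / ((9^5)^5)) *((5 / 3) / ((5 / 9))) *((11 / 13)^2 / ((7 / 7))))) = 2496394237035454475353335 / 44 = 56736232659896692621666.70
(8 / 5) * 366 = 585.60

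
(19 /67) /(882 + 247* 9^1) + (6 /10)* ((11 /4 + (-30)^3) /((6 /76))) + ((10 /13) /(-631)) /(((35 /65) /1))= -377074294553983 /1837781190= -205179.10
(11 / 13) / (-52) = -11 / 676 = -0.02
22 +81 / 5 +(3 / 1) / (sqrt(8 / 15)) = 3*sqrt(30) / 4 +191 / 5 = 42.31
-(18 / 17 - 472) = 8006 / 17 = 470.94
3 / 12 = 1 / 4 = 0.25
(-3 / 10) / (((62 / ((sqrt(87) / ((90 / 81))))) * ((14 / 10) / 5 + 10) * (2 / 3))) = -81 * sqrt(87) / 127472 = -0.01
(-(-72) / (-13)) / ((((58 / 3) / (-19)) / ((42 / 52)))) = 21546 / 4901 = 4.40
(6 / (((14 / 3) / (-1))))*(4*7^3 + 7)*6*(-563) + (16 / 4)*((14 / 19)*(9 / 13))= 5989196.04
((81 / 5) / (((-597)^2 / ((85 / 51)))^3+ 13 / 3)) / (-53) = -6075 / 194359993226485899322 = -0.00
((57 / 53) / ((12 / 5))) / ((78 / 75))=2375 / 5512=0.43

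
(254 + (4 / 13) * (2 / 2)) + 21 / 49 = 23181 / 91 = 254.74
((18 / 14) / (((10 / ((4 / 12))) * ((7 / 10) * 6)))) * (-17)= -0.17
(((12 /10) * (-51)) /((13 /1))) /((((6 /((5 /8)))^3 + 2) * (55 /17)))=-13005 /7925203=-0.00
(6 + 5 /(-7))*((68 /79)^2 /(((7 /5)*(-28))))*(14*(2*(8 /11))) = -6843520 /3363899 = -2.03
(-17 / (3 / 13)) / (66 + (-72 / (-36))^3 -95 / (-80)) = -3536 / 3609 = -0.98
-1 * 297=-297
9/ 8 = 1.12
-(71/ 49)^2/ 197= -5041/ 472997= -0.01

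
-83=-83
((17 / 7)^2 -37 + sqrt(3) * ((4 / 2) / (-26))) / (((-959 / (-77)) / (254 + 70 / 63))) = -1832864 / 2877 -25256 * sqrt(3) / 16029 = -639.80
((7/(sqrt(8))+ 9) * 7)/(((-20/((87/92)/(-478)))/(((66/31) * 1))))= 140679 * sqrt(2)/54530240+ 180873/13632560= 0.02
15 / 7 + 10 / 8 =95 / 28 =3.39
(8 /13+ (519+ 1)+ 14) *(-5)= -34750 /13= -2673.08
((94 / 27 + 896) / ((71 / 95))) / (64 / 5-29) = -11535850 / 155277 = -74.29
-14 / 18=-7 / 9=-0.78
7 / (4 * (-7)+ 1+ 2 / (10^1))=-35 / 134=-0.26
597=597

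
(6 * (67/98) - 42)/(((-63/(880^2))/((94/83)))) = 45059238400/85407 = 527582.50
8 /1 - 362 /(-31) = 610 /31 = 19.68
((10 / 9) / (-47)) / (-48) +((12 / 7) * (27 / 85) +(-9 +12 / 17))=-7.75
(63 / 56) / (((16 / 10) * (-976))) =-45 / 62464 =-0.00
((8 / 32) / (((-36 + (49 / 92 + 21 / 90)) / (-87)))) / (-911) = -30015 / 44295553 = -0.00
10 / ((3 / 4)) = 13.33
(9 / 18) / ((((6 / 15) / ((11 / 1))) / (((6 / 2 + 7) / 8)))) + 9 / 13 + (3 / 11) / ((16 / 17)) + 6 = 13825 / 572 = 24.17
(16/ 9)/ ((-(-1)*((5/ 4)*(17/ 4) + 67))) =256/ 10413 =0.02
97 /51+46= 47.90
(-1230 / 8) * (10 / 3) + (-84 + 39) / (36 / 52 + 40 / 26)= -30895 / 58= -532.67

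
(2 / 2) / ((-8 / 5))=-5 / 8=-0.62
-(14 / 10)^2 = -49 / 25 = -1.96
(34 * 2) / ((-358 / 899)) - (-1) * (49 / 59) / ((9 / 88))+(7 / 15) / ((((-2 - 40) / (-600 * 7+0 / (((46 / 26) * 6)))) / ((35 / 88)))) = -301279681 / 2091078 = -144.08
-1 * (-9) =9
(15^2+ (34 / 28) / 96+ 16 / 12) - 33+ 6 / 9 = 260753 / 1344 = 194.01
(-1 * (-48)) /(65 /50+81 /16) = 3840 /509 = 7.54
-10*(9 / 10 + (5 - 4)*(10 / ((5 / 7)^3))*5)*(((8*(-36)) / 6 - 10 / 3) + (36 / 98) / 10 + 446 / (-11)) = 1025451883 / 8085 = 126833.88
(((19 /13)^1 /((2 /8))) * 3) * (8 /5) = 1824 /65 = 28.06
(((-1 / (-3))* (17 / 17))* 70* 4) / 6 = 140 / 9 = 15.56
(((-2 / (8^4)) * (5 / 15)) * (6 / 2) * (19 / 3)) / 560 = -19 / 3440640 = -0.00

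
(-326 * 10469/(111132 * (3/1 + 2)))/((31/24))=-6825788/1435455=-4.76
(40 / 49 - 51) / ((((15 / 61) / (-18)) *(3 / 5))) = 299998 / 49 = 6122.41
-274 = -274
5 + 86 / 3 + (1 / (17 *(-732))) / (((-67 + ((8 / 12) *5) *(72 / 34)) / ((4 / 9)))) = 56502532 / 1678293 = 33.67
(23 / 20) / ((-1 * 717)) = -23 / 14340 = -0.00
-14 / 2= -7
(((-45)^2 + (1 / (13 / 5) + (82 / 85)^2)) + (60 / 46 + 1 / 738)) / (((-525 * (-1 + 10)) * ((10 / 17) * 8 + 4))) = -461800221509 / 9368756865000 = -0.05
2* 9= 18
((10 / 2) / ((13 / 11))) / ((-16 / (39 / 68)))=-165 / 1088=-0.15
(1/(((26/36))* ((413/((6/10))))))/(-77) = -54/2067065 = -0.00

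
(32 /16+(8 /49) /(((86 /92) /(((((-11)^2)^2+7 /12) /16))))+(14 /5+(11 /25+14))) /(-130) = -113188529 /82173000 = -1.38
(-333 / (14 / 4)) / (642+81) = -222 / 1687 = -0.13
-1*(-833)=833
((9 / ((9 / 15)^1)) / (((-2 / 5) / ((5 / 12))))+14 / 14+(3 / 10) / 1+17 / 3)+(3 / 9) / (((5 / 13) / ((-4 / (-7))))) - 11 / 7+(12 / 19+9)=-1643 / 15960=-0.10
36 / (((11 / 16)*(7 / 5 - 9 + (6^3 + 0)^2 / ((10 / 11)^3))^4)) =8789062500 / 2494838102381144870211238091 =0.00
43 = 43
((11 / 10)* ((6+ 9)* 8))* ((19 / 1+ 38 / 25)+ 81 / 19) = 1553904 / 475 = 3271.38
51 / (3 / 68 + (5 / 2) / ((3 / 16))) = 10404 / 2729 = 3.81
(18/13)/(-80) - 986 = -512729/520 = -986.02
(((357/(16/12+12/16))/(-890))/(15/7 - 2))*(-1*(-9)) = -134946/11125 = -12.13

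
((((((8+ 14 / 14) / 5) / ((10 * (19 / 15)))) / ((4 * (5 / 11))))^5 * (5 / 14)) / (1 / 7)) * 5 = 2310905821257 / 63388134400000000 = 0.00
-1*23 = -23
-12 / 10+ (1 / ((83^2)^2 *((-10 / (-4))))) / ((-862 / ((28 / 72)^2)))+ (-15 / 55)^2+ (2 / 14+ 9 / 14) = -9539954845075201 / 28066487508661140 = -0.34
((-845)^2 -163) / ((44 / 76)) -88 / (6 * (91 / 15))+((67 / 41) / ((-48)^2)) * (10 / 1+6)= 7287100497179 / 5909904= 1233031.96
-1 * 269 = -269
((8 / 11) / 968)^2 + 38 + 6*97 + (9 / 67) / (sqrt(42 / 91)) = 3*sqrt(78) / 134 + 1098367821 / 1771561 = 620.20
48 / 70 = 24 / 35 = 0.69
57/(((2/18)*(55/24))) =223.85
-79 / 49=-1.61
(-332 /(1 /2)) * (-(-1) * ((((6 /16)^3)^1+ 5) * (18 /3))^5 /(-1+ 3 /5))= 42510545572.86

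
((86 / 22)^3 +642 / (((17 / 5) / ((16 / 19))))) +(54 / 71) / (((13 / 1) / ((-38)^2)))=120322666171 / 396809699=303.23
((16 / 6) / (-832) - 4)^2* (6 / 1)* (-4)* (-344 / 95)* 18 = 402480258 / 16055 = 25068.84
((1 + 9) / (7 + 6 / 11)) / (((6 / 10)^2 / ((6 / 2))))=2750 / 249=11.04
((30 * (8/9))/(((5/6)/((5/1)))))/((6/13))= 1040/3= 346.67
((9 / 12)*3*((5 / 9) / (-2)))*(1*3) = -15 / 8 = -1.88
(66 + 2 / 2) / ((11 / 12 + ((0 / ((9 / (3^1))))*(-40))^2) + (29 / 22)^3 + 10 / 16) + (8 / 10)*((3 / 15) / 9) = 241022728 / 13771575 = 17.50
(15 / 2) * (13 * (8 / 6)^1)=130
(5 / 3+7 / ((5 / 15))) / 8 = 17 / 6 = 2.83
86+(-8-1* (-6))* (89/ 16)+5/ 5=607/ 8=75.88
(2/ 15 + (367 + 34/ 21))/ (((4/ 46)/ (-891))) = -264489489/ 70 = -3778421.27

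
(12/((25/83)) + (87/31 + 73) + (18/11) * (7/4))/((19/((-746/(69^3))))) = -753682681/53210245275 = -0.01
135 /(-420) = -9 /28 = -0.32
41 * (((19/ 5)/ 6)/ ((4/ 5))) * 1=779/ 24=32.46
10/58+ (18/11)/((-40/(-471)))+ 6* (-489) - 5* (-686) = 3288511/6380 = 515.44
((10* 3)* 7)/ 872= 105/ 436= 0.24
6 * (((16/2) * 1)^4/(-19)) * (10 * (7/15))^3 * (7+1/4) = -162971648/171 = -953050.57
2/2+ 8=9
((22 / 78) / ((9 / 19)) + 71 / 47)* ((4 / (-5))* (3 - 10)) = 972832 / 82485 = 11.79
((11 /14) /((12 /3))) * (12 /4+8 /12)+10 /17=3737 /2856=1.31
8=8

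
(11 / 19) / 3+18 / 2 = 524 / 57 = 9.19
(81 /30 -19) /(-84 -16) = 163 /1000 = 0.16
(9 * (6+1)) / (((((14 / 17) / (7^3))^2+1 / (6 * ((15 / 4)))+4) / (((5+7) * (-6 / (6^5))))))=-72858345 / 505151912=-0.14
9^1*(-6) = -54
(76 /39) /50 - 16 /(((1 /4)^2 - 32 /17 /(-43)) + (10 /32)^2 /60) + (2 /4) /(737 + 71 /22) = -114068255794079 /769476753825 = -148.24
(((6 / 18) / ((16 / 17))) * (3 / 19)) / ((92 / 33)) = 561 / 27968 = 0.02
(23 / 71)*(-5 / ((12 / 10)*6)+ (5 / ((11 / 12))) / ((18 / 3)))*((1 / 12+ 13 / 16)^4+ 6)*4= 68951475635 / 37312856064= 1.85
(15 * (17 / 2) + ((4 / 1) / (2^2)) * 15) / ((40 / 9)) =513 / 16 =32.06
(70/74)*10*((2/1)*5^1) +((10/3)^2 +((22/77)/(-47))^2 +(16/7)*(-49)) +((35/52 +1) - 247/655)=-5.00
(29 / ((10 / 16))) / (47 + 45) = 58 / 115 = 0.50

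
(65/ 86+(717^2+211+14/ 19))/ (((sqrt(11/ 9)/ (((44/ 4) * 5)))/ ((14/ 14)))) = 12605529585 * sqrt(11)/ 1634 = 25586176.20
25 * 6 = 150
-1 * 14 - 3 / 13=-185 / 13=-14.23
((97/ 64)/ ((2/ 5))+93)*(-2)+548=22683/ 64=354.42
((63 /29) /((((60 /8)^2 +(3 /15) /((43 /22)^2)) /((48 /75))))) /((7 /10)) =2130048 /60379769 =0.04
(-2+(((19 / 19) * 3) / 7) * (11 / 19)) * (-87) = 20271 / 133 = 152.41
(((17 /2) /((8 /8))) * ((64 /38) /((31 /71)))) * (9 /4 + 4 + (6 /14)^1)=902836 /4123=218.98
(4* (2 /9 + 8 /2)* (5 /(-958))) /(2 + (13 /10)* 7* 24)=-0.00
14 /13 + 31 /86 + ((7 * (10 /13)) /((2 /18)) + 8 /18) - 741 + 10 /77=-535002179 /774774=-690.53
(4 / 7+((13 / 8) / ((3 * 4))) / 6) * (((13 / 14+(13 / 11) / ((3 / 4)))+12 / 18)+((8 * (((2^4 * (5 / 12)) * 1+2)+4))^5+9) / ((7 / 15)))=684015780825472175 / 50295168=13600029744.91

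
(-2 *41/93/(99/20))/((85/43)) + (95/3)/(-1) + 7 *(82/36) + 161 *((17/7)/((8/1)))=41399485/1252152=33.06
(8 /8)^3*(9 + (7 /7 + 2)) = 12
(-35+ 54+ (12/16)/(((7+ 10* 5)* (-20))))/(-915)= -28879/1390800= -0.02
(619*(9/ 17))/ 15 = 1857/ 85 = 21.85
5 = 5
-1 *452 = -452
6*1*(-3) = -18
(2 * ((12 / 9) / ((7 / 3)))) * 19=152 / 7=21.71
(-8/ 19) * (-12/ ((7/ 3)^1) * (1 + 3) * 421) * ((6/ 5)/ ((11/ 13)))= 37829376/ 7315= 5171.48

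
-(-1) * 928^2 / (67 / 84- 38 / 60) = 120565760 / 23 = 5241989.57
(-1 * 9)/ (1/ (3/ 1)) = -27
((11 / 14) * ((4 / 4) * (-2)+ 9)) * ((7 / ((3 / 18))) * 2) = 462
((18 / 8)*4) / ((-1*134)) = -9 / 134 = -0.07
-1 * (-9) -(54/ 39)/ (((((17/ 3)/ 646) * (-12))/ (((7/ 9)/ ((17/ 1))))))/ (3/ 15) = 12.01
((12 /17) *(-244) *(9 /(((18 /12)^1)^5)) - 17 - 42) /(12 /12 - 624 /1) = 40259 /95319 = 0.42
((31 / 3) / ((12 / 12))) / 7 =31 / 21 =1.48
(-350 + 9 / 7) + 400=359 / 7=51.29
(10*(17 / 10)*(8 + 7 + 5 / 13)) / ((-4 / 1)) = -65.38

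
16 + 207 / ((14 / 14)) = 223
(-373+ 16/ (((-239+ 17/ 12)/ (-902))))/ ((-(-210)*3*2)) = -0.25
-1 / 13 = -0.08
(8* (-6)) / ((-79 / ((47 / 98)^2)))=26508 / 189679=0.14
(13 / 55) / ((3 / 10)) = 26 / 33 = 0.79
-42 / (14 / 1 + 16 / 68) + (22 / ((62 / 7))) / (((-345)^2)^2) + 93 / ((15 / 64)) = 20929258333450442 / 53140231794375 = 393.85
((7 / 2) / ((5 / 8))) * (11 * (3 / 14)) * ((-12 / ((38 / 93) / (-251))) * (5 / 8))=2310957 / 38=60814.66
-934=-934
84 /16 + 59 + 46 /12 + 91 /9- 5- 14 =2131 /36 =59.19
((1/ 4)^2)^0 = 1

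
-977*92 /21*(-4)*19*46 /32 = 9819827 /21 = 467610.81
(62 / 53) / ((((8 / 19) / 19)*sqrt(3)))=30.48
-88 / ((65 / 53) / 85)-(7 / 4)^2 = -1269245 / 208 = -6102.14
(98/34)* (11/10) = 539/170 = 3.17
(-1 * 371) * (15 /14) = -397.50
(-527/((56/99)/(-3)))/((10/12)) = 469557/140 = 3353.98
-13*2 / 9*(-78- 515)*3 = 15418 / 3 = 5139.33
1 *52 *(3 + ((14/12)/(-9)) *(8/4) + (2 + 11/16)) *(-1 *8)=-60970/27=-2258.15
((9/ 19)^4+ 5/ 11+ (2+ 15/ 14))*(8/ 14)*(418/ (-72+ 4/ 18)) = -75996738/ 6385729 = -11.90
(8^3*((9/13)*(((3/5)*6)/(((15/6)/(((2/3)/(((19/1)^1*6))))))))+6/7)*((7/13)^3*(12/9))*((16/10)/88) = 10850168/746156125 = 0.01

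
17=17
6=6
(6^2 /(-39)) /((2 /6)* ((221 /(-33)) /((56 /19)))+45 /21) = -66528 /99853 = -0.67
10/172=5/86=0.06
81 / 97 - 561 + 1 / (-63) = -3423265 / 6111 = -560.18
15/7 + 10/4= 65/14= 4.64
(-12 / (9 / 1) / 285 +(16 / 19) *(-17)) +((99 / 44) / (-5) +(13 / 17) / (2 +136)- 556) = -570.76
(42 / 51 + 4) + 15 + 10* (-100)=-16663 / 17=-980.18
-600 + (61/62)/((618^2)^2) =-5426213034067139/9043688390112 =-600.00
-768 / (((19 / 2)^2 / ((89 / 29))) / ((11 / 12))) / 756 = -62656 / 1978641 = -0.03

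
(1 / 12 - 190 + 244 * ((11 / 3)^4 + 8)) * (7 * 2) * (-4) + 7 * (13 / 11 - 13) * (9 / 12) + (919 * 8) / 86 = -196811076227 / 76626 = -2568463.40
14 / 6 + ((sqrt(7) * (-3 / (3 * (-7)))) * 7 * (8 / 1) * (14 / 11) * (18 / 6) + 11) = 94.15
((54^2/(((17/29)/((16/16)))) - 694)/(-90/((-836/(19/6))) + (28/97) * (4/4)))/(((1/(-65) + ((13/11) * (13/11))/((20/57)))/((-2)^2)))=7816307168384/1139645371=6858.54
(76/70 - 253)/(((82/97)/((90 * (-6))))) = 46183446/287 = 160917.93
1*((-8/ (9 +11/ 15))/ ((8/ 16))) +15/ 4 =615/ 292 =2.11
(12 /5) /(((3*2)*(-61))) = -2 /305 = -0.01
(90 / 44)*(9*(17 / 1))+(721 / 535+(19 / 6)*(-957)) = -15984824 / 5885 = -2716.20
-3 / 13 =-0.23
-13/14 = -0.93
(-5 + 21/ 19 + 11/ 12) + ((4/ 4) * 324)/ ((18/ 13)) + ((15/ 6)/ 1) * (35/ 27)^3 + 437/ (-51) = 5795570719/ 25430436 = 227.90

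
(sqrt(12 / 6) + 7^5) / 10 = sqrt(2) / 10 + 16807 / 10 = 1680.84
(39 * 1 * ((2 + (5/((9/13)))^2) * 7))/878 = 399217/23706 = 16.84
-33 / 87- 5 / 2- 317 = -18553 / 58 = -319.88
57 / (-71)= -57 / 71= -0.80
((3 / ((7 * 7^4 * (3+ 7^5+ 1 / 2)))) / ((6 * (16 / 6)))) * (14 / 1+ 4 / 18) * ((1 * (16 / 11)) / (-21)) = -256 / 391592225871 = -0.00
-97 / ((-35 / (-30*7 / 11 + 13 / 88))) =-161699 / 3080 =-52.50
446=446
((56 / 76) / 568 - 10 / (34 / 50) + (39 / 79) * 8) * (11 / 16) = -857353365 / 115949248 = -7.39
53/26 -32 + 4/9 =-6907/234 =-29.52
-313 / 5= -62.60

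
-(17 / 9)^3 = -6.74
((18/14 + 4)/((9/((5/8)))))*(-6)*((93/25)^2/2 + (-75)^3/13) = 928931361/13000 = 71456.26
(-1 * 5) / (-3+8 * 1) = -1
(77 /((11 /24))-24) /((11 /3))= 432 /11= 39.27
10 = 10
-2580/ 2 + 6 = -1284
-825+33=-792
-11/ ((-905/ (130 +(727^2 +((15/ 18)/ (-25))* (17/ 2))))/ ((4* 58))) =20237055674/ 13575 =1490759.17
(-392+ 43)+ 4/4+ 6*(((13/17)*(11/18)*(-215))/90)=-325613/918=-354.70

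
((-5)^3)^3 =-1953125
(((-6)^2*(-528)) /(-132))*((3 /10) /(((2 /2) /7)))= 1512 /5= 302.40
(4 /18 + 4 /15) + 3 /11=377 /495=0.76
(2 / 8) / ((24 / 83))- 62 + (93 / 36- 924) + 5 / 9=-282815 / 288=-982.00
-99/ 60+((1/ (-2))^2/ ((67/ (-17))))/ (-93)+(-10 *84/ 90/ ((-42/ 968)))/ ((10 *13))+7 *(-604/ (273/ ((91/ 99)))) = -1141170607/ 80192970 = -14.23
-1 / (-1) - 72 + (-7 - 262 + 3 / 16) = -5437 / 16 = -339.81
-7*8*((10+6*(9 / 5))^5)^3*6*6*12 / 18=-2420468071401294679668710185107456 / 30517578125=-79313897763677624063384.29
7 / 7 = 1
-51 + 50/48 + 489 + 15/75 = 52709/120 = 439.24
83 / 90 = 0.92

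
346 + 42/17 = 5924/17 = 348.47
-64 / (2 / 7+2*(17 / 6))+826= 101906 / 125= 815.25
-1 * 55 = -55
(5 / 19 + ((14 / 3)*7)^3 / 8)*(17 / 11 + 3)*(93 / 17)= 203821900 / 1881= 108358.27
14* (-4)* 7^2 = -2744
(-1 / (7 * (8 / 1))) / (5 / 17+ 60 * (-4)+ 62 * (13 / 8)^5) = -34816 / 902346277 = -0.00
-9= -9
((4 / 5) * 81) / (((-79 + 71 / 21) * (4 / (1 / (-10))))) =1701 / 79400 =0.02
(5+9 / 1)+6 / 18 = 43 / 3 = 14.33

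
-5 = -5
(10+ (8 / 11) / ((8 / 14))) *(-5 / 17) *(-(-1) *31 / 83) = -19220 / 15521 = -1.24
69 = 69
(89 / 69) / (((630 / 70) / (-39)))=-1157 / 207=-5.59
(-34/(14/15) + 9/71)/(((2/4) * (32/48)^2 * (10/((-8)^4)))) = -166275072/2485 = -66911.50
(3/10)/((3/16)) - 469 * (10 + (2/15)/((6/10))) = -215668/45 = -4792.62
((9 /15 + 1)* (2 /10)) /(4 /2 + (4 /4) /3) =24 /175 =0.14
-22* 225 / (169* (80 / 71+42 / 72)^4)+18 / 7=-4549617665305758 / 5331175158255583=-0.85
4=4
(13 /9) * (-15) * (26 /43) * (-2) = 3380 /129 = 26.20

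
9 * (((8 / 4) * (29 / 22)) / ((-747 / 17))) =-493 / 913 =-0.54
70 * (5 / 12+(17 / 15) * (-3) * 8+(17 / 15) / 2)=-1835.17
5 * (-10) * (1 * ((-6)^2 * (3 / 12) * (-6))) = 2700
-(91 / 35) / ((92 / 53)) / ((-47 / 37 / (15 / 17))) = 76479 / 73508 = 1.04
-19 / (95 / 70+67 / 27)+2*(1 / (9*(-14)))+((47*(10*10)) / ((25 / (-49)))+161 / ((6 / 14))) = -808209656 / 91413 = -8841.30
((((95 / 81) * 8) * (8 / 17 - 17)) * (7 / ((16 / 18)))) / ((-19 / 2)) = 19670 / 153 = 128.56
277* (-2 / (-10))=277 / 5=55.40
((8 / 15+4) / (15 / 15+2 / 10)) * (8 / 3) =272 / 27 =10.07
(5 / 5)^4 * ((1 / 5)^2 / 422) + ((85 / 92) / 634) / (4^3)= 2314871 / 19691532800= 0.00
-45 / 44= -1.02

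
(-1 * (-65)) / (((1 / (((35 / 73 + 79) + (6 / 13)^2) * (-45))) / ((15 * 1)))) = -3318185250 / 949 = -3496507.11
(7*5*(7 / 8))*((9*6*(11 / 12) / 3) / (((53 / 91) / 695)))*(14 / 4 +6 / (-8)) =5624694075 / 3392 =1658223.49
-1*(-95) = 95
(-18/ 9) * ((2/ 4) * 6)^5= -486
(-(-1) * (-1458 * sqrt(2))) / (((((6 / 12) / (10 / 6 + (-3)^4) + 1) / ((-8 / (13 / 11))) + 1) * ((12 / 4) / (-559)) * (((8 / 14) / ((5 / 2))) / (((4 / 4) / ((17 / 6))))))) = 34585911360 * sqrt(2) / 70193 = 696819.70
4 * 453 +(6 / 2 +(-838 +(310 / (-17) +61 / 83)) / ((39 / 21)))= 24842768 / 18343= 1354.35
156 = 156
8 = 8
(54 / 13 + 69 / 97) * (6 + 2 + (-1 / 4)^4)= 12570615 / 322816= 38.94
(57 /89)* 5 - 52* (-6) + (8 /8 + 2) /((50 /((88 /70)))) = 24552249 /77875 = 315.28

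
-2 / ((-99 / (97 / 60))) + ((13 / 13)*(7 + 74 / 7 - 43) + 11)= -299291 / 20790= -14.40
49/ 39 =1.26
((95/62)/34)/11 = 95/23188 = 0.00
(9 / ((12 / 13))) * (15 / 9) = 65 / 4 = 16.25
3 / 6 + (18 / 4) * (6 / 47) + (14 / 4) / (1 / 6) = 2075 / 94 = 22.07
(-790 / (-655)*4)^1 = 4.82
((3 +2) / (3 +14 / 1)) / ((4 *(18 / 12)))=5 / 102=0.05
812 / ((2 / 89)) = 36134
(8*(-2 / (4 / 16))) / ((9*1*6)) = -32 / 27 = -1.19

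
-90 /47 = -1.91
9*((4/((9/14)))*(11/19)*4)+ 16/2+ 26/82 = 107503/779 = 138.00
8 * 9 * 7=504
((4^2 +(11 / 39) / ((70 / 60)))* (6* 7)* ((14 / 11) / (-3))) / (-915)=41384 / 130845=0.32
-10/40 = -1/4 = -0.25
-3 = -3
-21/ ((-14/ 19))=57/ 2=28.50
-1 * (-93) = 93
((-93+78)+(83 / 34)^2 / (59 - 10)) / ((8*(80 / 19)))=-16012649 / 36252160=-0.44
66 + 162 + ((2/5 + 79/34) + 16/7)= 277281/1190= 233.01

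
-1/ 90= -0.01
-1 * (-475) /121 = 475 /121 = 3.93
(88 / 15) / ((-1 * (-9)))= 88 / 135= 0.65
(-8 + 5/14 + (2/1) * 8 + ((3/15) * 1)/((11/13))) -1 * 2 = 5077/770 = 6.59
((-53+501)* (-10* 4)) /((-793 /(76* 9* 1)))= 12257280 /793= 15456.85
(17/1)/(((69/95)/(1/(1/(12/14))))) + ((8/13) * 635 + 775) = 2481945/2093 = 1185.83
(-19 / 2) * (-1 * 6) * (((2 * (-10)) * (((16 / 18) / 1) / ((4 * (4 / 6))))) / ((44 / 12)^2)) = -3420 / 121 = -28.26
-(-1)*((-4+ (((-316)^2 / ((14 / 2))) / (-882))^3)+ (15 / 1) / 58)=-7225108737303767 / 1706231211174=-4234.54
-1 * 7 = -7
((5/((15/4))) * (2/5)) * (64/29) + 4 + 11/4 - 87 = -137587/1740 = -79.07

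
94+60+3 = 157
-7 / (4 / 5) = -35 / 4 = -8.75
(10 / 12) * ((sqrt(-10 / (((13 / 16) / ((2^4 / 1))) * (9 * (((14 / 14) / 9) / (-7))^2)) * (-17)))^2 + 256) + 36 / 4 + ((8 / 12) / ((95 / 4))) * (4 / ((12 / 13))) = 13677000587 / 11115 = 1230499.38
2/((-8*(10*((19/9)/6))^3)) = -0.01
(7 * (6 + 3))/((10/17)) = 1071/10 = 107.10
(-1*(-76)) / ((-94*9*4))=-19 / 846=-0.02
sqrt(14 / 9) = sqrt(14) / 3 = 1.25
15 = 15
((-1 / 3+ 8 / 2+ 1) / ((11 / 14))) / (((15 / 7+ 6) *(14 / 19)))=98 / 99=0.99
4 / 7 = 0.57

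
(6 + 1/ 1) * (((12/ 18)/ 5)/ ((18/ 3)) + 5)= 1582/ 45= 35.16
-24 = -24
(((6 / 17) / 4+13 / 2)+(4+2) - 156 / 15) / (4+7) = 186 / 935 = 0.20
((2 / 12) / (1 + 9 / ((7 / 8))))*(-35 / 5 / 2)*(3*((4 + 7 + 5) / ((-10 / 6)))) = 588 / 395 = 1.49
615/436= 1.41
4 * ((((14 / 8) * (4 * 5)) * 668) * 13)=1215760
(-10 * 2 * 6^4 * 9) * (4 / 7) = -933120 / 7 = -133302.86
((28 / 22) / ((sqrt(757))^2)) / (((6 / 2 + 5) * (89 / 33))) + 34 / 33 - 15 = -124235119 / 8893236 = -13.97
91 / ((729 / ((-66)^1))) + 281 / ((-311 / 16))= -1715150 / 75573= -22.70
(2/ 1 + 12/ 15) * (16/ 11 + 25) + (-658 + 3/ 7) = -224647/ 385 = -583.50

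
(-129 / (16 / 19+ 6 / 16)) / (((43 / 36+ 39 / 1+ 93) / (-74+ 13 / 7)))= 71294688 / 1241905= 57.41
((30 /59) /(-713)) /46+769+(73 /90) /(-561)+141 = 44454470644057 /48851145090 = 910.00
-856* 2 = -1712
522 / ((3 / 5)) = 870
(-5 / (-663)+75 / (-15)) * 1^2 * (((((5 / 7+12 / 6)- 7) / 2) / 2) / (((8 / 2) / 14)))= 8275 / 442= 18.72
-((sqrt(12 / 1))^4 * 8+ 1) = -1153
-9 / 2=-4.50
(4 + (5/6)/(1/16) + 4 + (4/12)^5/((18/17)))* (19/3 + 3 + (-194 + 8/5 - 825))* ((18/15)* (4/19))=-5644911236/1038825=-5433.94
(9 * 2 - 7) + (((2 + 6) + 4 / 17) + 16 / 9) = 3215 / 153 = 21.01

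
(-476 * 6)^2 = 8156736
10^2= 100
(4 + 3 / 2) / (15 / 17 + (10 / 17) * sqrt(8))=-561 / 230 + 374 * sqrt(2) / 115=2.16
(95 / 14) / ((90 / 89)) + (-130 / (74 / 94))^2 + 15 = 27291.32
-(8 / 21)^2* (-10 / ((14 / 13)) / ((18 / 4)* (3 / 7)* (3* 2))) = 4160 / 35721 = 0.12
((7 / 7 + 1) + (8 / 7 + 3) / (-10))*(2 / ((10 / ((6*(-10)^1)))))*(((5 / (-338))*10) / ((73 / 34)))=113220 / 86359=1.31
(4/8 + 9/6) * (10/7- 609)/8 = -4253/28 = -151.89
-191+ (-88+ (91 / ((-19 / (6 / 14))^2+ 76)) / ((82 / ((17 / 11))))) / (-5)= -2873664921 / 16572446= -173.40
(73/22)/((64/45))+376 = 532693/1408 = 378.33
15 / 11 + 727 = 8012 / 11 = 728.36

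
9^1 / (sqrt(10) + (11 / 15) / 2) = -2970 / 8879 + 8100 *sqrt(10) / 8879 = 2.55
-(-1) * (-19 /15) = -1.27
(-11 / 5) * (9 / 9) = -11 / 5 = -2.20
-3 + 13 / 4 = 1 / 4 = 0.25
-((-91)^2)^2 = -68574961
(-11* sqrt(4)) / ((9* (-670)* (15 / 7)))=77 / 45225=0.00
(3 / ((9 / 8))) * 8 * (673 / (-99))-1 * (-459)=93251 / 297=313.98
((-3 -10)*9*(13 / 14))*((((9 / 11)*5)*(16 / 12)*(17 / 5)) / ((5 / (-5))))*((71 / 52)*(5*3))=6354855 / 154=41265.29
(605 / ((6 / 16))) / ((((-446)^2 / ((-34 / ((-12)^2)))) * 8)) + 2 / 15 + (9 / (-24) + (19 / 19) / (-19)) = -1202230799 / 4081756320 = -0.29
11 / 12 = 0.92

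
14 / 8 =7 / 4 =1.75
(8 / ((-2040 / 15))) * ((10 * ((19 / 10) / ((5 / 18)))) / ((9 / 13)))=-494 / 85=-5.81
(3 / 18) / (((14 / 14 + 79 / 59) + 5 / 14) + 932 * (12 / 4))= 413 / 6935169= 0.00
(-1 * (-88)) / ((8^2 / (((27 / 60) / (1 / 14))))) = 693 / 80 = 8.66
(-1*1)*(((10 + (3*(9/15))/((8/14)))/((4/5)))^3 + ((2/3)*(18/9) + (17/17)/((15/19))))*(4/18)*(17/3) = -1547178211/276480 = -5595.99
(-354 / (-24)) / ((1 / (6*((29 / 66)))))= 1711 / 44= 38.89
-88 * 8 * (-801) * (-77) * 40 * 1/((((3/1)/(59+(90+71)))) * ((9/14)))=-594379878400/3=-198126626133.33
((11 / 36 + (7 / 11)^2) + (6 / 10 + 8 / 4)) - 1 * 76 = -72.69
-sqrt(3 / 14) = -sqrt(42) / 14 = -0.46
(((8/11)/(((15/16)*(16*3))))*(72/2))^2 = 1024/3025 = 0.34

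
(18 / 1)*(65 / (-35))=-234 / 7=-33.43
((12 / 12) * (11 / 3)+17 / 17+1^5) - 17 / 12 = 17 / 4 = 4.25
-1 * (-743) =743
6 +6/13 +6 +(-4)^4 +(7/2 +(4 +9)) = 7409/26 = 284.96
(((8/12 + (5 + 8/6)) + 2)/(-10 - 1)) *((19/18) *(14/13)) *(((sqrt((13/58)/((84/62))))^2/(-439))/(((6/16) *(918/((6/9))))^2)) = 9424/7169466634803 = 0.00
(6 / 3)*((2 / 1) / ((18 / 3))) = 0.67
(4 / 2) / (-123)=-2 / 123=-0.02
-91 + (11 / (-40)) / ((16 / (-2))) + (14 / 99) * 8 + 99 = 9.17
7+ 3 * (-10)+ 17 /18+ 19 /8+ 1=-1345 /72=-18.68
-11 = -11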